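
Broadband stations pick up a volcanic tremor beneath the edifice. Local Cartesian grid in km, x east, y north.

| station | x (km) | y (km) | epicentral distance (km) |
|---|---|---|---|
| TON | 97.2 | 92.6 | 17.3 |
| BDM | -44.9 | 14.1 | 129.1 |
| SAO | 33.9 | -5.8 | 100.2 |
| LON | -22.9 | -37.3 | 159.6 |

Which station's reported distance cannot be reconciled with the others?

Solve using three stations at a time. Using TON, SAO, LON (subtract circle equations pairwise → linear system) gives (x, y) ≈ (84.7, 80.6).
Distances from that point to each station vs reported:
  TON: calculated 17.3 vs reported 17.3 → residual 0.0 km
  BDM: calculated 145.7 vs reported 129.1 → residual 16.6 km
  SAO: calculated 100.2 vs reported 100.2 → residual 0.0 km
  LON: calculated 159.6 vs reported 159.6 → residual 0.0 km
TON, SAO, LON are mutually consistent (residuals ≈ 0); BDM is off by 16.6 km.

BDM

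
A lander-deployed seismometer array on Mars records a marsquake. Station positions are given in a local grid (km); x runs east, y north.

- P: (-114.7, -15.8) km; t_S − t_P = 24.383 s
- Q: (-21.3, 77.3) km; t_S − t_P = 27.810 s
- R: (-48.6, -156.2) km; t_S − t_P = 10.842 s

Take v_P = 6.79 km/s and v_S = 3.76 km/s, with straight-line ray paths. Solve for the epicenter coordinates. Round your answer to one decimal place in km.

Distance from S−P lag: d = Δt · v_P v_S / (v_P − v_S) = Δt · (6.79·3.76)/(6.79−3.76) ≈ 8.4259·Δt.
So d_P = 205.45, d_Q = 234.32, d_R = 91.35 km.
Circle about each station: (x + 114.7)² + (y + 15.8)² = 205.45²; (x + 21.3)² + (y − 77.3)² = 234.32²; (x + 48.6)² + (y + 156.2)² = 91.35².
Subtracting the P equation from the Q and R equations removes the quadratic terms:
186.8 x + 186.2 y = -19672.91
132.2 x − 280.8 y = 47219.55
Solving the 2×2 system: x ≈ 42.4, y ≈ -148.2 km.

x ≈ 42.4 km, y ≈ -148.2 km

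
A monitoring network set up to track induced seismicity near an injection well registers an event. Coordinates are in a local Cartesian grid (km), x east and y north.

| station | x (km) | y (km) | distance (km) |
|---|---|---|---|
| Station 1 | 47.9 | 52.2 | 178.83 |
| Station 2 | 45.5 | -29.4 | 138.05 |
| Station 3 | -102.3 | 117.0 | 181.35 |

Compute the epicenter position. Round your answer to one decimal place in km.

-88.2 km east, -63.8 km north

Circle about each station: (x − 47.9)² + (y − 52.2)² = 178.83²; (x − 45.5)² + (y + 29.4)² = 138.05²; (x + 102.3)² + (y − 117.0)² = 181.35².
Subtracting pairs of circle equations eliminates x²+y² and gives linear equations (the radical axes):
-4.8 x − 163.2 y = 10837.73
-300.4 x + 129.6 y = 18227.39
Solving the 2×2 system: x ≈ -88.2, y ≈ -63.8 km.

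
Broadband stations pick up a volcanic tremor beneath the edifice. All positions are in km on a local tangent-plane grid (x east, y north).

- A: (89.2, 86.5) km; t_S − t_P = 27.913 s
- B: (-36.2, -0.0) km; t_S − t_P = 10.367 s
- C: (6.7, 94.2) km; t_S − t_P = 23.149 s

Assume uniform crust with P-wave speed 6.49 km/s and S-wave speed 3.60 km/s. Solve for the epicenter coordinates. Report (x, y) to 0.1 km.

x ≈ -64.2 km, y ≈ -79.0 km

Distance from S−P lag: d = Δt · v_P v_S / (v_P − v_S) = Δt · (6.49·3.60)/(6.49−3.60) ≈ 8.0844·Δt.
So d_A = 225.66, d_B = 83.81, d_C = 187.15 km.
Circle about each station: (x − 89.2)² + (y − 86.5)² = 225.66²; (x + 36.2)² + y² = 83.81²; (x − 6.7)² + (y − 94.2)² = 187.15².
Subtracting the A equation from the B and C equations removes the quadratic terms:
-250.8 x − 173.0 y = 29769.87
-165.0 x + 15.4 y = 9376.95
Solving the 2×2 system: x ≈ -64.2, y ≈ -79.0 km.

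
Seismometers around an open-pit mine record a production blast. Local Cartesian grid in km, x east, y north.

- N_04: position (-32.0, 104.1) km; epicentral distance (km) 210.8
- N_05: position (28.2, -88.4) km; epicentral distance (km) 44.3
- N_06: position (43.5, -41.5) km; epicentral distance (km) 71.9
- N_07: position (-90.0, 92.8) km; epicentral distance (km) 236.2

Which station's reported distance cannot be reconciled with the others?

Solve using three stations at a time. Using N_04, N_05, N_07 (subtract circle equations pairwise → linear system) gives (x, y) ≈ (71.5, -79.5).
Distances from that point to each station vs reported:
  N_04: calculated 210.8 vs reported 210.8 → residual 0.0 km
  N_05: calculated 44.3 vs reported 44.3 → residual 0.0 km
  N_06: calculated 47.2 vs reported 71.9 → residual 24.7 km
  N_07: calculated 236.2 vs reported 236.2 → residual 0.0 km
N_04, N_05, N_07 are mutually consistent (residuals ≈ 0); N_06 is off by 24.7 km.

N_06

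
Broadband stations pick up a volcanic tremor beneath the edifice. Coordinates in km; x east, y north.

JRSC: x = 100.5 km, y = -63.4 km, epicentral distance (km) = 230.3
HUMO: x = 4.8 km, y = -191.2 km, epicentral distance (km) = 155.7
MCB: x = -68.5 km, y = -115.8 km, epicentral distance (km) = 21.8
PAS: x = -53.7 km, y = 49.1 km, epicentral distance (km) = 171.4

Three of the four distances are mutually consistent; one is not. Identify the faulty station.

Solve using three stations at a time. Using JRSC, HUMO, PAS (subtract circle equations pairwise → linear system) gives (x, y) ≈ (-125.7, -106.4).
Distances from that point to each station vs reported:
  JRSC: calculated 230.3 vs reported 230.3 → residual 0.0 km
  HUMO: calculated 155.7 vs reported 155.7 → residual 0.0 km
  MCB: calculated 58.0 vs reported 21.8 → residual 36.2 km
  PAS: calculated 171.4 vs reported 171.4 → residual 0.0 km
JRSC, HUMO, PAS are mutually consistent (residuals ≈ 0); MCB is off by 36.2 km.

MCB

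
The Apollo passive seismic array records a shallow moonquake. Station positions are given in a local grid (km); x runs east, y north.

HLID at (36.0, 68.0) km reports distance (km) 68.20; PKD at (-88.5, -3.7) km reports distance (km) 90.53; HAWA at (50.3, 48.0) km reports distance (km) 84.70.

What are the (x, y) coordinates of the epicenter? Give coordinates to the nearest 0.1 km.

Circle about each station: (x − 36.0)² + (y − 68.0)² = 68.20²; (x + 88.5)² + (y + 3.7)² = 90.53²; (x − 50.3)² + (y − 48.0)² = 84.70².
Subtracting pairs of circle equations eliminates x²+y² and gives linear equations (the radical axes):
-249.0 x − 143.4 y = -1618.50
28.6 x − 40.0 y = -3608.76
Solving the 2×2 system: x ≈ -32.2, y ≈ 67.2 km.
Check against HLID (with the unrounded x, y): √((x − 36.0)²+(y − 68.0)²) = 68.20 ≈ 68.20 km. ✓

x ≈ -32.2 km, y ≈ 67.2 km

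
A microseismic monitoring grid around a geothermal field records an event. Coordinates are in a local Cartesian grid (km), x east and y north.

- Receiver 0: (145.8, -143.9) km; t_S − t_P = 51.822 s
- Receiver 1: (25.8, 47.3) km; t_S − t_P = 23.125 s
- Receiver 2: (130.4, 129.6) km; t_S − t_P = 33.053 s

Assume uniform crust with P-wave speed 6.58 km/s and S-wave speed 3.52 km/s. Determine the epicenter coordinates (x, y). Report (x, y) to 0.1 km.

Distance from S−P lag: d = Δt · v_P v_S / (v_P − v_S) = Δt · (6.58·3.52)/(6.58−3.52) ≈ 7.5692·Δt.
So d_Receiver 0 = 392.25, d_Receiver 1 = 175.04, d_Receiver 2 = 250.18 km.
Circle about each station: (x − 145.8)² + (y + 143.9)² = 392.25²; (x − 25.8)² + (y − 47.3)² = 175.04²; (x − 130.4)² + (y − 129.6)² = 250.18².
Subtracting pairs of circle equations eliminates x²+y² and gives linear equations (the radical axes):
-240.0 x + 382.4 y = 84159.14
-30.8 x + 547.0 y = 83105.50
Solving the 2×2 system: x ≈ -119.3, y ≈ 145.2 km.
Check against Receiver 0 (with the unrounded x, y): √((x − 145.8)²+(y + 143.9)²) = 392.25 ≈ 392.25 km. ✓

(-119.3, 145.2)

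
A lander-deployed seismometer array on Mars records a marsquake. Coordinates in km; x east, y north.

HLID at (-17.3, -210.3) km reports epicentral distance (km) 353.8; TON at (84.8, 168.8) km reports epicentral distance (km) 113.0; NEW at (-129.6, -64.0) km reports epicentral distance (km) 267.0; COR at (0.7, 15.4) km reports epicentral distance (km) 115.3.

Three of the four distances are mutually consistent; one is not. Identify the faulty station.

Solve using three stations at a time. Using TON, NEW, COR (subtract circle equations pairwise → linear system) gives (x, y) ≈ (107.9, 58.1).
Distances from that point to each station vs reported:
  HLID: calculated 296.2 vs reported 353.8 → residual 57.6 km
  TON: calculated 113.1 vs reported 113.0 → residual 0.1 km
  NEW: calculated 267.0 vs reported 267.0 → residual 0.0 km
  COR: calculated 115.4 vs reported 115.3 → residual 0.1 km
TON, NEW, COR are mutually consistent (residuals ≈ 0); HLID is off by 57.6 km.

HLID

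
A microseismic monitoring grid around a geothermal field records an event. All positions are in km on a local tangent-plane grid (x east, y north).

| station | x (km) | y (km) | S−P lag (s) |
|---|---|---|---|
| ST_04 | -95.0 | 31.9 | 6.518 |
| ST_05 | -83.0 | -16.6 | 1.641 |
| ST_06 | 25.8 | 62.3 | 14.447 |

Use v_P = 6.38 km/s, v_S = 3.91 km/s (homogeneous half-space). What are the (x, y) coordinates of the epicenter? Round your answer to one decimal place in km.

x ≈ -84.6 km, y ≈ -33.1 km

Distance from S−P lag: d = Δt · v_P v_S / (v_P − v_S) = Δt · (6.38·3.91)/(6.38−3.91) ≈ 10.0995·Δt.
So d_ST_04 = 65.83, d_ST_05 = 16.57, d_ST_06 = 145.91 km.
Circle about each station: (x + 95.0)² + (y − 31.9)² = 65.83²; (x + 83.0)² + (y + 16.6)² = 16.57²; (x − 25.8)² + (y − 62.3)² = 145.91².
Subtracting pairs of circle equations eliminates x²+y² and gives linear equations (the radical axes):
24.0 x − 97.0 y = 1180.97
241.6 x + 60.8 y = -22451.82
Solving the 2×2 system: x ≈ -84.6, y ≈ -33.1 km.
Check against ST_04 (with the unrounded x, y): √((x + 95.0)²+(y − 31.9)²) = 65.83 ≈ 65.83 km. ✓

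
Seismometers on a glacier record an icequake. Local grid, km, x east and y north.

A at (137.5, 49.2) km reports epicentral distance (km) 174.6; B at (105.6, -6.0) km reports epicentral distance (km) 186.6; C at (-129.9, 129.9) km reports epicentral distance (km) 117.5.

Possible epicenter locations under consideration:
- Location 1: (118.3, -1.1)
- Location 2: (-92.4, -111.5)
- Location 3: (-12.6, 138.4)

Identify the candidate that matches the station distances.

For each candidate, compare |candidate − station| to the reported distance:
Location 1: residuals A 120.8, B 173.0, C 163.1 → max 173.0 km
Location 2: residuals A 105.9, B 37.8, C 126.8 → max 126.8 km
Location 3: residuals A 0.0, B 0.0, C 0.1 → max 0.1 km
Only Location 3 has all residuals ≈ 0.

Location 3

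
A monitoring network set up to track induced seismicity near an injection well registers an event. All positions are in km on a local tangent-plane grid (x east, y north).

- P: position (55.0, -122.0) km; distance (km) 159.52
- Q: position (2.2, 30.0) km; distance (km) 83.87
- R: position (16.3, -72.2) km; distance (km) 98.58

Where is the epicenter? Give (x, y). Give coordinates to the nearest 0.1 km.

Circle about each station: (x − 55.0)² + (y + 122.0)² = 159.52²; (x − 2.2)² + (y − 30.0)² = 83.87²; (x − 16.3)² + (y + 72.2)² = 98.58².
Subtracting the P equation from the Q and R equations removes the quadratic terms:
-105.6 x + 304.0 y = 1408.29
-77.4 x + 99.6 y = 3298.14
Solving the 2×2 system: x ≈ -66.3, y ≈ -18.4 km.

(-66.3, -18.4)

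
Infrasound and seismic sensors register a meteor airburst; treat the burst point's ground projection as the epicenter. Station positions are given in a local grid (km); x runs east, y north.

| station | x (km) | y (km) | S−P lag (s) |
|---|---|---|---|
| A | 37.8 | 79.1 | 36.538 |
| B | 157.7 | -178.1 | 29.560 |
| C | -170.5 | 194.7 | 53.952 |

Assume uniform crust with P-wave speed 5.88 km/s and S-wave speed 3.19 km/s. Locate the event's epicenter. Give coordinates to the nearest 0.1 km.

Distance from S−P lag: d = Δt · v_P v_S / (v_P − v_S) = Δt · (5.88·3.19)/(5.88−3.19) ≈ 6.9729·Δt.
So d_A = 254.78, d_B = 206.12, d_C = 376.20 km.
Circle about each station: (x − 37.8)² + (y − 79.1)² = 254.78²; (x − 157.7)² + (y + 178.1)² = 206.12²; (x + 170.5)² + (y − 194.7)² = 376.20².
Subtracting the A equation from the B and C equations removes the quadratic terms:
239.8 x − 514.4 y = 71330.64
-416.6 x + 231.2 y = -17320.90
Solving the 2×2 system: x ≈ -47.7, y ≈ -160.9 km.
Check against A (with the unrounded x, y): √((x − 37.8)²+(y − 79.1)²) = 254.80 ≈ 254.78 km. ✓

(-47.7, -160.9)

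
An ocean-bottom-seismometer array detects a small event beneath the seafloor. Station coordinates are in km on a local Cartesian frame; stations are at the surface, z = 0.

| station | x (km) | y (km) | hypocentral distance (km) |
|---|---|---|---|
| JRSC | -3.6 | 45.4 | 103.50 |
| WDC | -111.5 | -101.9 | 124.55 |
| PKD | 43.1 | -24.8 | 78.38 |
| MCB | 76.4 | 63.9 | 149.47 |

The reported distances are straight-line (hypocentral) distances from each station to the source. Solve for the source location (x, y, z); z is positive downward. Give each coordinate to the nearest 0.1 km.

Each station gives a sphere (x−x_i)² + (y−y_i)² + z² = d_i² (stations at z=0).
Subtracting the JRSC sphere from WDC and PKD: z² cancels, leaving linear equations in x and y:
-215.8 x − 294.6 y = 15941.29
93.4 x − 140.4 y = 4967.36
Solving: x ≈ -13.401, y ≈ -44.295 km (keep extra digits for the depth step; rounded: -13.4, -44.3).
Then from the JRSC sphere: z² = 103.50² − (x + 3.6)² − (y − 45.4)² with x = -13.401, y = -44.295, so z ≈ 50.705 ≈ 50.7 km.
Check against MCB (with the unrounded solution): distance 149.47 ≈ 149.47 km. ✓

(-13.4, -44.3, 50.7)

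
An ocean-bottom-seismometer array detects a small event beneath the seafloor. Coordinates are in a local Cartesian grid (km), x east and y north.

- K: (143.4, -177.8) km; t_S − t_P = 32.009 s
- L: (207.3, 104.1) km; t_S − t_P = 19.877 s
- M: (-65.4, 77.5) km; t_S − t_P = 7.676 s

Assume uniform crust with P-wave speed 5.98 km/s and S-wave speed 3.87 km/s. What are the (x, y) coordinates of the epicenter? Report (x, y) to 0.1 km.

-7.9 km east, 139.0 km north

Distance from S−P lag: d = Δt · v_P v_S / (v_P − v_S) = Δt · (5.98·3.87)/(5.98−3.87) ≈ 10.9681·Δt.
So d_K = 351.08, d_L = 218.01, d_M = 84.19 km.
Circle about each station: (x − 143.4)² + (y + 177.8)² = 351.08²; (x − 207.3)² + (y − 104.1)² = 218.01²; (x + 65.4)² + (y − 77.5)² = 84.19².
Subtracting the K equation from the L and M equations removes the quadratic terms:
127.8 x + 563.8 y = 77362.51
-417.6 x + 510.6 y = 74276.22
Solving the 2×2 system: x ≈ -7.9, y ≈ 139.0 km.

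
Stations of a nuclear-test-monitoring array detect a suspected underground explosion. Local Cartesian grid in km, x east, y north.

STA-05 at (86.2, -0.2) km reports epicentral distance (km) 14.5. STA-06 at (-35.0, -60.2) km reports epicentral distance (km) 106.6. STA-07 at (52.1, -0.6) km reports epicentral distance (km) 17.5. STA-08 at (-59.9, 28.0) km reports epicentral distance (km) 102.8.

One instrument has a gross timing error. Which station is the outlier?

Solve using three stations at a time. Using STA-06, STA-07, STA-08 (subtract circle equations pairwise → linear system) gives (x, y) ≈ (41.9, 13.6).
Distances from that point to each station vs reported:
  STA-05: calculated 46.4 vs reported 14.5 → residual 31.9 km
  STA-06: calculated 106.6 vs reported 106.6 → residual 0.0 km
  STA-07: calculated 17.5 vs reported 17.5 → residual 0.0 km
  STA-08: calculated 102.8 vs reported 102.8 → residual 0.0 km
STA-06, STA-07, STA-08 are mutually consistent (residuals ≈ 0); STA-05 is off by 31.9 km.

STA-05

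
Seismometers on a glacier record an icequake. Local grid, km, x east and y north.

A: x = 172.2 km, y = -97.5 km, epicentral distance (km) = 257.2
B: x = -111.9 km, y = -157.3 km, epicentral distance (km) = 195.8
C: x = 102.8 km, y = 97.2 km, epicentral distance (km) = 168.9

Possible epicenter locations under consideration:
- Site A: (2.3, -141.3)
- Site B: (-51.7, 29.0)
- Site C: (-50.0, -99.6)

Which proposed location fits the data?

For each candidate, compare |candidate − station| to the reported distance:
Site A: residuals A 81.7, B 80.5, C 89.9 → max 89.9 km
Site B: residuals A 0.0, B 0.0, C 0.0 → max 0.0 km
Site C: residuals A 35.0, B 111.2, C 80.3 → max 111.2 km
Only Site B has all residuals ≈ 0.

Site B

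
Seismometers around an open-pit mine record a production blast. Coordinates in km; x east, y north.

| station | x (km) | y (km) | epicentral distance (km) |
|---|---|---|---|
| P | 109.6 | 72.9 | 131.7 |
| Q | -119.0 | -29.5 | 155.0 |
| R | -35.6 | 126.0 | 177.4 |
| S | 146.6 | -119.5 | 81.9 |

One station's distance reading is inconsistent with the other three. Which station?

S

Solve using three stations at a time. Using P, Q, R (subtract circle equations pairwise → linear system) gives (x, y) ≈ (36.0, -36.4).
Distances from that point to each station vs reported:
  P: calculated 131.8 vs reported 131.7 → residual 0.1 km
  Q: calculated 155.1 vs reported 155.0 → residual 0.1 km
  R: calculated 177.5 vs reported 177.4 → residual 0.1 km
  S: calculated 138.4 vs reported 81.9 → residual 56.5 km
P, Q, R are mutually consistent (residuals ≈ 0); S is off by 56.5 km.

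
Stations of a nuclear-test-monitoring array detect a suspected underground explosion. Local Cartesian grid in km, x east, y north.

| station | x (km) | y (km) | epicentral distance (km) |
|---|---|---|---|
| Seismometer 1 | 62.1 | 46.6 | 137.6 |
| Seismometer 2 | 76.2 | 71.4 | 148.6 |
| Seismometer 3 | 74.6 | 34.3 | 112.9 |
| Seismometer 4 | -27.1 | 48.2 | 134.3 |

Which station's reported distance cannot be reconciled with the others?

Seismometer 1

Solve using three stations at a time. Using Seismometer 2, Seismometer 3, Seismometer 4 (subtract circle equations pairwise → linear system) gives (x, y) ≈ (34.4, -71.2).
Distances from that point to each station vs reported:
  Seismometer 1: calculated 121.0 vs reported 137.6 → residual 16.6 km
  Seismometer 2: calculated 148.6 vs reported 148.6 → residual 0.0 km
  Seismometer 3: calculated 112.9 vs reported 112.9 → residual 0.0 km
  Seismometer 4: calculated 134.3 vs reported 134.3 → residual 0.0 km
Seismometer 2, Seismometer 3, Seismometer 4 are mutually consistent (residuals ≈ 0); Seismometer 1 is off by 16.6 km.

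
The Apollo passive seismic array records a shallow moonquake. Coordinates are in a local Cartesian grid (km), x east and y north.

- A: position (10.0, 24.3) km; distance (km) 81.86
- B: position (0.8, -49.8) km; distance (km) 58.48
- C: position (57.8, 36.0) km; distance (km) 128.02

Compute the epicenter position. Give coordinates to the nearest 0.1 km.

Circle about each station: (x − 10.0)² + (y − 24.3)² = 81.86²; (x − 0.8)² + (y + 49.8)² = 58.48²; (x − 57.8)² + (y − 36.0)² = 128.02².
Subtracting the A equation from the B and C equations removes the quadratic terms:
-18.4 x − 148.2 y = 5071.34
95.6 x + 23.4 y = -5741.71
Solving the 2×2 system: x ≈ -53.3, y ≈ -27.6 km.

(-53.3, -27.6)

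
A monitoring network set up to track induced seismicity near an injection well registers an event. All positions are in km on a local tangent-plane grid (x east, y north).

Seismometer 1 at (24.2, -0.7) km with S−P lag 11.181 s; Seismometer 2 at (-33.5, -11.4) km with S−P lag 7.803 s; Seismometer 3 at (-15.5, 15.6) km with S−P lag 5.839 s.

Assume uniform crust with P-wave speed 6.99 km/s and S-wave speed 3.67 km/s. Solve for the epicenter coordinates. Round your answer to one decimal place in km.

Distance from S−P lag: d = Δt · v_P v_S / (v_P − v_S) = Δt · (6.99·3.67)/(6.99−3.67) ≈ 7.7269·Δt.
So d_Seismometer 1 = 86.39, d_Seismometer 2 = 60.29, d_Seismometer 3 = 45.12 km.
Circle about each station: (x − 24.2)² + (y + 0.7)² = 86.39²; (x + 33.5)² + (y + 11.4)² = 60.29²; (x + 15.5)² + (y − 15.6)² = 45.12².
Subtracting pairs of circle equations eliminates x²+y² and gives linear equations (the radical axes):
-115.4 x − 21.4 y = 4494.43
-79.4 x + 32.6 y = 5324.90
Solving the 2×2 system: x ≈ -47.7, y ≈ 47.2 km.
Check against Seismometer 1 (with the unrounded x, y): √((x − 24.2)²+(y + 0.7)²) = 86.38 ≈ 86.39 km. ✓

x ≈ -47.7 km, y ≈ 47.2 km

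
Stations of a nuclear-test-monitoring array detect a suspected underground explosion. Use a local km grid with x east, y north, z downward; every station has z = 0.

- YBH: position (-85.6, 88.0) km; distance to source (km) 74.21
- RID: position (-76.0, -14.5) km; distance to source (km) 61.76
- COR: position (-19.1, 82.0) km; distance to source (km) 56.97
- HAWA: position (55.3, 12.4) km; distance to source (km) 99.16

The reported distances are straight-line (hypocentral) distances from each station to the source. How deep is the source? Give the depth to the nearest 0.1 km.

18.3 km

Each station gives a sphere (x−x_i)² + (y−y_i)² + z² = d_i² (stations at z=0).
Subtracting the YBH sphere from RID and COR: z² cancels, leaving linear equations in x and y:
19.2 x − 205.0 y = -7392.28
133.0 x − 12.0 y = -5721.01
Solving: x ≈ -40.100, y ≈ 32.304 km (keep extra digits for the depth step; rounded: -40.1, 32.3).
Then from the YBH sphere: z² = 74.21² − (x + 85.6)² − (y − 88.0)² with x = -40.100, y = 32.304, so z ≈ 18.298 ≈ 18.3 km.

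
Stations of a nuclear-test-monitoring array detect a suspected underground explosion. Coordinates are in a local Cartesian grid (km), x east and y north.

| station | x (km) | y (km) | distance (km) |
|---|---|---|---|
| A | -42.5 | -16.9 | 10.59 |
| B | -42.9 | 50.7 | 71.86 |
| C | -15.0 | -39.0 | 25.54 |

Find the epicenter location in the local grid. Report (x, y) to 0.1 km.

(-32.5, -20.4)

Circle about each station: (x + 42.5)² + (y + 16.9)² = 10.59²; (x + 42.9)² + (y − 50.7)² = 71.86²; (x + 15.0)² + (y + 39.0)² = 25.54².
Subtracting pairs of circle equations eliminates x²+y² and gives linear equations (the radical axes):
-0.8 x + 135.2 y = -2732.67
55.0 x − 44.2 y = -886.00
Solving the 2×2 system: x ≈ -32.5, y ≈ -20.4 km.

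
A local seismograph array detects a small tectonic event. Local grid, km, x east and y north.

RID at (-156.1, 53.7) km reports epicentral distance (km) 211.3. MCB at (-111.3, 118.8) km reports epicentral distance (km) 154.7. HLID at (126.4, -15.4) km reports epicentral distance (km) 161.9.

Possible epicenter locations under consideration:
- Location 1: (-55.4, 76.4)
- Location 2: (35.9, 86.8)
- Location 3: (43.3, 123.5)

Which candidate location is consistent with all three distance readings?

Location 3

For each candidate, compare |candidate − station| to the reported distance:
Location 1: residuals RID 108.1, MCB 84.5, HLID 41.8 → max 108.1 km
Location 2: residuals RID 16.5, MCB 4.1, HLID 25.4 → max 25.4 km
Location 3: residuals RID 0.0, MCB 0.0, HLID 0.0 → max 0.0 km
Only Location 3 has all residuals ≈ 0.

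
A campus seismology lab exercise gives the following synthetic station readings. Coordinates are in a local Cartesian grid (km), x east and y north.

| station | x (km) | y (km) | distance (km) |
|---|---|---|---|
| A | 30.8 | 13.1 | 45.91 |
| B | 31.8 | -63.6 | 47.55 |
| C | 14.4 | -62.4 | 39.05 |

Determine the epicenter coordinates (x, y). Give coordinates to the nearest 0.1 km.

Circle about each station: (x − 30.8)² + (y − 13.1)² = 45.91²; (x − 31.8)² + (y + 63.6)² = 47.55²; (x − 14.4)² + (y + 62.4)² = 39.05².
Subtracting the A equation from the B and C equations removes the quadratic terms:
2.0 x − 153.4 y = 3782.68
-32.8 x − 151.0 y = 3563.70
Solving the 2×2 system: x ≈ 4.6, y ≈ -24.6 km.
Check against A (with the unrounded x, y): √((x − 30.8)²+(y − 13.1)²) = 45.91 ≈ 45.91 km. ✓

x ≈ 4.6 km, y ≈ -24.6 km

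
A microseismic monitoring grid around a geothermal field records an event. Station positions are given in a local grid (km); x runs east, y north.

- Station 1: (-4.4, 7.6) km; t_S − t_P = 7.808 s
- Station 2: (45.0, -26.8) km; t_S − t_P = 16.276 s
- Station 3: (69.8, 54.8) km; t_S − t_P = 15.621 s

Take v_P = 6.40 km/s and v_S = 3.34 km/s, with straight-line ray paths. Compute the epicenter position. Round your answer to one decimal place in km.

Distance from S−P lag: d = Δt · v_P v_S / (v_P − v_S) = Δt · (6.40·3.34)/(6.40−3.34) ≈ 6.9856·Δt.
So d_Station 1 = 54.54, d_Station 2 = 113.70, d_Station 3 = 109.12 km.
Circle about each station: (x + 4.4)² + (y − 7.6)² = 54.54²; (x − 45.0)² + (y + 26.8)² = 113.70²; (x − 69.8)² + (y − 54.8)² = 109.12².
Subtracting pairs of circle equations eliminates x²+y² and gives linear equations (the radical axes):
98.8 x − 68.8 y = -7286.96
148.4 x + 94.4 y = -1134.60
Solving the 2×2 system: x ≈ -39.2, y ≈ 49.6 km.

(-39.2, 49.6)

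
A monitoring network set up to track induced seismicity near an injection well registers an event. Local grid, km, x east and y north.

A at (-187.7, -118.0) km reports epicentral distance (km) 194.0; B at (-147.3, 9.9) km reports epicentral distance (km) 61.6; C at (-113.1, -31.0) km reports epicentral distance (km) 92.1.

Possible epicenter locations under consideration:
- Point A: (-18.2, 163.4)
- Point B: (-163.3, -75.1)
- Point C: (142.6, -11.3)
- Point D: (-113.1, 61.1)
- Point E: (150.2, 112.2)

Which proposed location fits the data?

Point D

For each candidate, compare |candidate − station| to the reported distance:
Point A: residuals A 134.5, B 139.0, C 124.2 → max 139.0 km
Point B: residuals A 144.6, B 24.9, C 25.3 → max 144.6 km
Point C: residuals A 153.1, B 229.1, C 164.4 → max 229.1 km
Point D: residuals A 0.0, B 0.0, C 0.0 → max 0.0 km
Point E: residuals A 214.9, B 253.0, C 207.6 → max 253.0 km
Only Point D has all residuals ≈ 0.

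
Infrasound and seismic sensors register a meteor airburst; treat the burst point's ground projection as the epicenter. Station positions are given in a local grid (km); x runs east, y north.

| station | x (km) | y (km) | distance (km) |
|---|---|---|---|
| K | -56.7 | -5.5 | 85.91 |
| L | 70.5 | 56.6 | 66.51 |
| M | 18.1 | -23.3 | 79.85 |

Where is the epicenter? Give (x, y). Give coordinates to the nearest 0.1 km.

4.0 km east, 55.3 km north

Circle about each station: (x + 56.7)² + (y + 5.5)² = 85.91²; (x − 70.5)² + (y − 56.6)² = 66.51²; (x − 18.1)² + (y + 23.3)² = 79.85².
Subtracting pairs of circle equations eliminates x²+y² and gives linear equations (the radical axes):
254.4 x + 124.2 y = 7885.62
149.6 x − 35.6 y = -1370.13
Solving the 2×2 system: x ≈ 4.0, y ≈ 55.3 km.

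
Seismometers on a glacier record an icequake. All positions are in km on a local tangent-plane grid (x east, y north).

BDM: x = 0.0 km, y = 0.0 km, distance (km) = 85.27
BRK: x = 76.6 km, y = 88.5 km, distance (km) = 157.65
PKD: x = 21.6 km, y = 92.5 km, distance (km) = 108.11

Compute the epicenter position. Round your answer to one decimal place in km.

Circle about each station: x² + y² = 85.27²; (x − 76.6)² + (y − 88.5)² = 157.65²; (x − 21.6)² + (y − 92.5)² = 108.11².
Subtracting pairs of circle equations eliminates x²+y² and gives linear equations (the radical axes):
153.2 x + 177.0 y = -3882.74
43.2 x + 185.0 y = 4606.01
Solving the 2×2 system: x ≈ -74.1, y ≈ 42.2 km.

(-74.1, 42.2)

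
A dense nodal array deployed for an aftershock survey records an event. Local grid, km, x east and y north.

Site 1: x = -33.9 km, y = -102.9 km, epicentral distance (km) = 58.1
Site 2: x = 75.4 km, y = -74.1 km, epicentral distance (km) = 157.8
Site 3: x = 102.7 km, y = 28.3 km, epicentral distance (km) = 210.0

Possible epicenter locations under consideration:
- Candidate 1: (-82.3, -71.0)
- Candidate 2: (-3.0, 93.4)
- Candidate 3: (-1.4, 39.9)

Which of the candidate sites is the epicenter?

Candidate 1

For each candidate, compare |candidate − station| to the reported distance:
Candidate 1: residuals Site 1 0.1, Site 2 0.1, Site 3 0.0 → max 0.1 km
Candidate 2: residuals Site 1 140.6, Site 2 27.1, Site 3 85.9 → max 140.6 km
Candidate 3: residuals Site 1 88.4, Site 2 20.3, Site 3 105.3 → max 105.3 km
Only Candidate 1 has all residuals ≈ 0.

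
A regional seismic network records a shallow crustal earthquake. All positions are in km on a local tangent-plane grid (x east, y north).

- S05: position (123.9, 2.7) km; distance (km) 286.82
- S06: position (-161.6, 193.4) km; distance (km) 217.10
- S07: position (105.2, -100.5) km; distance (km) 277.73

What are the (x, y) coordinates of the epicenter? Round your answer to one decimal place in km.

Circle about each station: (x − 123.9)² + (y − 2.7)² = 286.82²; (x + 161.6)² + (y − 193.4)² = 217.10²; (x − 105.2)² + (y + 100.5)² = 277.73².
Subtracting the S05 equation from the S06 and S07 equations removes the quadratic terms:
-571.0 x + 381.4 y = 83292.92
-37.4 x − 206.4 y = 10940.55
Solving the 2×2 system: x ≈ -161.7, y ≈ -23.7 km.

-161.7 km east, -23.7 km north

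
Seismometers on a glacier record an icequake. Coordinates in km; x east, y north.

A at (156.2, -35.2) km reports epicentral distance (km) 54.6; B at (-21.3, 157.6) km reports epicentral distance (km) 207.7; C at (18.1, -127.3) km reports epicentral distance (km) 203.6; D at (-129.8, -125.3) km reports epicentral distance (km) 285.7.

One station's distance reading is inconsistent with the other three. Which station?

Solve using three stations at a time. Using A, B, D (subtract circle equations pairwise → linear system) gives (x, y) ≈ (122.9, 8.1).
Distances from that point to each station vs reported:
  A: calculated 54.6 vs reported 54.6 → residual 0.0 km
  B: calculated 207.7 vs reported 207.7 → residual 0.0 km
  C: calculated 171.2 vs reported 203.6 → residual 32.4 km
  D: calculated 285.7 vs reported 285.7 → residual 0.0 km
A, B, D are mutually consistent (residuals ≈ 0); C is off by 32.4 km.

C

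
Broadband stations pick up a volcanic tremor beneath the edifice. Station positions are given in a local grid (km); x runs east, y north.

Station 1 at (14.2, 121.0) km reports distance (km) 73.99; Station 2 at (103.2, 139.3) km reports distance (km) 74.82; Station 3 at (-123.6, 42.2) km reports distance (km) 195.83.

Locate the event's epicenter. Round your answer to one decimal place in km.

x ≈ 69.9 km, y ≈ 72.3 km

Circle about each station: (x − 14.2)² + (y − 121.0)² = 73.99²; (x − 103.2)² + (y − 139.3)² = 74.82²; (x + 123.6)² + (y − 42.2)² = 195.83².
Subtracting pairs of circle equations eliminates x²+y² and gives linear equations (the radical axes):
178.0 x + 36.6 y = 15088.58
-275.6 x − 157.6 y = -30659.71
Solving the 2×2 system: x ≈ 69.9, y ≈ 72.3 km.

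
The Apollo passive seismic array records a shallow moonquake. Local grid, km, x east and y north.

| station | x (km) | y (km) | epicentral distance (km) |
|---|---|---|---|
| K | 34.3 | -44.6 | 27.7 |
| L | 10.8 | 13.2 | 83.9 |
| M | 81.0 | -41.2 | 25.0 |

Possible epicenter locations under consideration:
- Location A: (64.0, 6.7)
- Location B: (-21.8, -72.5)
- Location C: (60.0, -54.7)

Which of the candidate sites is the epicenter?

For each candidate, compare |candidate − station| to the reported distance:
Location A: residuals K 31.6, L 30.3, M 25.8 → max 31.6 km
Location B: residuals K 35.0, L 7.8, M 82.5 → max 82.5 km
Location C: residuals K 0.1, L 0.0, M 0.0 → max 0.1 km
Only Location C has all residuals ≈ 0.

Location C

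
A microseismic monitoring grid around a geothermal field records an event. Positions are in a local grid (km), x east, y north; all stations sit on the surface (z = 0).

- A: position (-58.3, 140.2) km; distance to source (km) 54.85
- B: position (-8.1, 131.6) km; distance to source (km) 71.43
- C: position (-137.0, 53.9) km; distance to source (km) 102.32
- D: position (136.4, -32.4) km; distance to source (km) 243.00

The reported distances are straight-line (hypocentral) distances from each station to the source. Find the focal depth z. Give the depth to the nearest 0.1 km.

Each station gives a sphere (x−x_i)² + (y−y_i)² + z² = d_i² (stations at z=0).
Subtracting the A sphere from B and C: z² cancels, leaving linear equations in x and y:
100.4 x − 17.2 y = -7764.48
-157.4 x − 172.6 y = -8841.58
Solving: x ≈ -59.296, y ≈ 105.300 km (keep extra digits for the depth step; rounded: -59.3, 105.3).
Then from the A sphere: z² = 54.85² − (x + 58.3)² − (y − 140.2)² with x = -59.296, y = 105.300, so z ≈ 42.303 ≈ 42.3 km.

z ≈ 42.3 km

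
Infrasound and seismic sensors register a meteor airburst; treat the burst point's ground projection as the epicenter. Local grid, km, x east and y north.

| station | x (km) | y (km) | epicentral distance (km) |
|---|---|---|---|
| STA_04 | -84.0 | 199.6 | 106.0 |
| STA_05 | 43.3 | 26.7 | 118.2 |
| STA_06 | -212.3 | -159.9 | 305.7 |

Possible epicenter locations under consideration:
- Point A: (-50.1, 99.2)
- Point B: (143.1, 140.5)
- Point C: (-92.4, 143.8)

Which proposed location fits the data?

For each candidate, compare |candidate − station| to the reported distance:
Point A: residuals STA_04 0.0, STA_05 0.0, STA_06 0.0 → max 0.0 km
Point B: residuals STA_04 128.7, STA_05 33.2, STA_06 159.6 → max 159.6 km
Point C: residuals STA_04 49.6, STA_05 61.0, STA_06 20.8 → max 61.0 km
Only Point A has all residuals ≈ 0.

Point A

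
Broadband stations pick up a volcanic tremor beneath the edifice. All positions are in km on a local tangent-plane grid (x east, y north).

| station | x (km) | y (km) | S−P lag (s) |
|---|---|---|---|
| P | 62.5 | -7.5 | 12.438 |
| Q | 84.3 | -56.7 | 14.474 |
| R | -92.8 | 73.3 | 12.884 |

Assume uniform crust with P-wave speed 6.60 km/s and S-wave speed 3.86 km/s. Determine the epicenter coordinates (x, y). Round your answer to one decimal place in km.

Distance from S−P lag: d = Δt · v_P v_S / (v_P − v_S) = Δt · (6.60·3.86)/(6.60−3.86) ≈ 9.2978·Δt.
So d_P = 115.65, d_Q = 134.58, d_R = 119.79 km.
Circle about each station: (x − 62.5)² + (y + 7.5)² = 115.65²; (x − 84.3)² + (y + 56.7)² = 134.58²; (x + 92.8)² + (y − 73.3)² = 119.79².
Subtracting the P equation from the Q and R equations removes the quadratic terms:
43.6 x − 98.4 y = 1622.03
-310.6 x + 161.6 y = 9047.51
Solving the 2×2 system: x ≈ -49.0, y ≈ -38.2 km.
Check against P (with the unrounded x, y): √((x − 62.5)²+(y + 7.5)²) = 115.65 ≈ 115.65 km. ✓

-49.0 km east, -38.2 km north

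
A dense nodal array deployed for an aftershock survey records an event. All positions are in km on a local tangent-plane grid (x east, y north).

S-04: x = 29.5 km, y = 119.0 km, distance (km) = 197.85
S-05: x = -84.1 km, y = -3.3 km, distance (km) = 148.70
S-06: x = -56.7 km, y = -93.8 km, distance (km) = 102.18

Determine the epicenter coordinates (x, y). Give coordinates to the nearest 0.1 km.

x ≈ 44.3 km, y ≈ -78.3 km

Circle about each station: (x − 29.5)² + (y − 119.0)² = 197.85²; (x + 84.1)² + (y + 3.3)² = 148.70²; (x + 56.7)² + (y + 93.8)² = 102.18².
Subtracting pairs of circle equations eliminates x²+y² and gives linear equations (the radical axes):
-227.2 x − 244.6 y = 9085.38
-172.4 x − 425.6 y = 25685.95
Solving the 2×2 system: x ≈ 44.3, y ≈ -78.3 km.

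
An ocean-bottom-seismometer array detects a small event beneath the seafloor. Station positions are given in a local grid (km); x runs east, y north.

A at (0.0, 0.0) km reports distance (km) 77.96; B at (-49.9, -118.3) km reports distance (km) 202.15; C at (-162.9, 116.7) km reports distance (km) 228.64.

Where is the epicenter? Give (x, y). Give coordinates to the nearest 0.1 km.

(56.8, 53.4)

Circle about each station: x² + y² = 77.96²; (x + 49.9)² + (y + 118.3)² = 202.15²; (x + 162.9)² + (y − 116.7)² = 228.64².
Subtracting pairs of circle equations eliminates x²+y² and gives linear equations (the radical axes):
-99.8 x − 236.6 y = -18301.96
-325.8 x + 233.4 y = -6043.19
Solving the 2×2 system: x ≈ 56.8, y ≈ 53.4 km.
Check against A (with the unrounded x, y): √(x²+y²) = 77.96 ≈ 77.96 km. ✓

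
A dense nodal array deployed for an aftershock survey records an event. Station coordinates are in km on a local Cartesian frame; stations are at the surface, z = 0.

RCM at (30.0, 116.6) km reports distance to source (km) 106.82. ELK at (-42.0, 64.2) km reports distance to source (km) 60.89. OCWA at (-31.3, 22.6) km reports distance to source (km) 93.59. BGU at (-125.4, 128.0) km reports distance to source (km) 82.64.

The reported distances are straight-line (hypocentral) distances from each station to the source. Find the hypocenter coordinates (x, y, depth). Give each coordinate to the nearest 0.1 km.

(-64.3, 97.0, 46.2)

Each station gives a sphere (x−x_i)² + (y−y_i)² + z² = d_i² (stations at z=0).
Subtracting the RCM sphere from ELK and OCWA: z² cancels, leaving linear equations in x and y:
-144.0 x − 104.8 y = -907.00
-122.6 x − 188.0 y = -10353.69
Solving: x ≈ -64.298, y ≈ 97.004 km (keep extra digits for the depth step; rounded: -64.3, 97.0).
Then from the RCM sphere: z² = 106.82² − (x − 30.0)² − (y − 116.6)² with x = -64.298, y = 97.004, so z ≈ 46.200 ≈ 46.2 km.
Check against BGU (with the unrounded solution): distance 82.63 ≈ 82.64 km. ✓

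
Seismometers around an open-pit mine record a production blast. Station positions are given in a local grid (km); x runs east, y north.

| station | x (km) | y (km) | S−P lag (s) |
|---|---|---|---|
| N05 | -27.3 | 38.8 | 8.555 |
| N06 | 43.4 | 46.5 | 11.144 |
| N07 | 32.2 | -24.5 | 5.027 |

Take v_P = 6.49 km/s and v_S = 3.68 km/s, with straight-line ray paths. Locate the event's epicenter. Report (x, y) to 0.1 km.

-9.9 km east, -31.8 km north

Distance from S−P lag: d = Δt · v_P v_S / (v_P − v_S) = Δt · (6.49·3.68)/(6.49−3.68) ≈ 8.4994·Δt.
So d_N05 = 72.71, d_N06 = 94.72, d_N07 = 42.73 km.
Circle about each station: (x + 27.3)² + (y − 38.8)² = 72.71²; (x − 43.4)² + (y − 46.5)² = 94.72²; (x − 32.2)² + (y + 24.5)² = 42.73².
Subtracting pairs of circle equations eliminates x²+y² and gives linear equations (the radical axes):
141.4 x + 15.4 y = -1890.05
119.0 x − 126.6 y = 2847.25
Solving the 2×2 system: x ≈ -9.9, y ≈ -31.8 km.
Check against N05 (with the unrounded x, y): √((x + 27.3)²+(y − 38.8)²) = 72.71 ≈ 72.71 km. ✓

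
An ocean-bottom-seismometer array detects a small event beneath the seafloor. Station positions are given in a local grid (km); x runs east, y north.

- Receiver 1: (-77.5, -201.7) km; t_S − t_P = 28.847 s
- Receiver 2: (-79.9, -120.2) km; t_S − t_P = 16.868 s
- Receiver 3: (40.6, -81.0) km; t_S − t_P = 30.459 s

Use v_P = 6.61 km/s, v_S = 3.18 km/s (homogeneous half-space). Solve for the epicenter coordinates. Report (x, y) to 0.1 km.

x ≈ -140.7 km, y ≈ -36.6 km

Distance from S−P lag: d = Δt · v_P v_S / (v_P − v_S) = Δt · (6.61·3.18)/(6.61−3.18) ≈ 6.1282·Δt.
So d_Receiver 1 = 176.78, d_Receiver 2 = 103.37, d_Receiver 3 = 186.66 km.
Circle about each station: (x + 77.5)² + (y + 201.7)² = 176.78²; (x + 79.9)² + (y + 120.2)² = 103.37²; (x − 40.6)² + (y + 81.0)² = 186.66².
Subtracting the Receiver 1 equation from the Receiver 2 and Receiver 3 equations removes the quadratic terms:
-4.8 x + 163.0 y = -5291.28
236.2 x + 241.4 y = -42070.57
Solving the 2×2 system: x ≈ -140.7, y ≈ -36.6 km.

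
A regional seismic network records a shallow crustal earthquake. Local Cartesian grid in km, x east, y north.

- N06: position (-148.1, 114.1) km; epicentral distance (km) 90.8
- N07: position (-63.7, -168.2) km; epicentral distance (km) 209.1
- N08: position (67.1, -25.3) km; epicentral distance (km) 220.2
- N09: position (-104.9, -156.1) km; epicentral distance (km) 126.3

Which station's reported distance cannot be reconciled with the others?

Solve using three stations at a time. Using N06, N07, N08 (subtract circle equations pairwise → linear system) gives (x, y) ≈ (-147.7, 23.3).
Distances from that point to each station vs reported:
  N06: calculated 90.8 vs reported 90.8 → residual 0.0 km
  N07: calculated 209.1 vs reported 209.1 → residual 0.0 km
  N08: calculated 220.2 vs reported 220.2 → residual 0.0 km
  N09: calculated 184.4 vs reported 126.3 → residual 58.1 km
N06, N07, N08 are mutually consistent (residuals ≈ 0); N09 is off by 58.1 km.

N09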